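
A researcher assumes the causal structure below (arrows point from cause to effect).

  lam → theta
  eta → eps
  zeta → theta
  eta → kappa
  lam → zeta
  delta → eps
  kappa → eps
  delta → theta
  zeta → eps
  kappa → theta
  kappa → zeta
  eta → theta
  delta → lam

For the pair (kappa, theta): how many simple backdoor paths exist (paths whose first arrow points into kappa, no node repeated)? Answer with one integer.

A backdoor path from kappa to theta is any simple undirected path whose first edge points into kappa (i.e. leaves kappa via a parent).
Parents of kappa: {eta}.
Enumerating:
  P1: kappa <- eta -> eps <- delta -> lam -> zeta -> theta
  P2: kappa <- eta -> eps <- delta -> lam -> theta
  P3: kappa <- eta -> eps <- delta -> theta
  P4: kappa <- eta -> eps <- zeta <- lam <- delta -> theta
  P5: kappa <- eta -> eps <- zeta <- lam -> theta
  P6: kappa <- eta -> eps <- zeta -> theta
  P7: kappa <- eta -> theta
That exhausts the simple backdoor paths. Count: 7.

7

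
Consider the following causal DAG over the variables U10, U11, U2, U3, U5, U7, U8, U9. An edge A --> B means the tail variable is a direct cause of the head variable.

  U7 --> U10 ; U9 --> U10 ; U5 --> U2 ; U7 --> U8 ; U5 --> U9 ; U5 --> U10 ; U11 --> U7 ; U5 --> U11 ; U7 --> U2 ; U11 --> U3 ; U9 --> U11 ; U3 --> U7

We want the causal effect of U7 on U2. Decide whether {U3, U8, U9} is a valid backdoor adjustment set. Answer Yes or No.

No

Backdoor paths from U7 to U2 (paths whose first edge points into U7):
  P1: U7 <- U11 <- U5 -> U2
  P2: U7 <- U11 <- U9 <- U5 -> U2
  P3: U7 <- U11 <- U9 -> U10 <- U5 -> U2
  P4: U7 <- U3 <- U11 <- U5 -> U2
  P5: U7 <- U3 <- U11 <- U9 <- U5 -> U2
  P6: U7 <- U3 <- U11 <- U9 -> U10 <- U5 -> U2
Condition 1 (no descendant of U7 in the set): FAILS — U8 is a descendant of U7.
Condition 2 (every backdoor path blocked by {U3, U8, U9}):
  P1: open — no interior node is in the conditioning set.
  P2: blocked at chain node U9 ∈ conditioning set.
  P3: blocked at fork node U9 ∈ conditioning set.
  P4: blocked at chain node U3 ∈ conditioning set.
  P5: blocked at chain node U3 ∈ conditioning set.
  P6: blocked at chain node U3 ∈ conditioning set.
{U3, U8, U9} does not satisfy the backdoor criterion.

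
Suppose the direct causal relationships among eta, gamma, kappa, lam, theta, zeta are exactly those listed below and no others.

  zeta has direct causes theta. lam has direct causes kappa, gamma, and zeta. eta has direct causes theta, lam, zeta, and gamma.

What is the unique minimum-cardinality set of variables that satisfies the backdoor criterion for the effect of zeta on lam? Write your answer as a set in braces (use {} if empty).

Variables eligible for adjustment (non-descendants of zeta, excluding zeta and lam): {gamma, kappa, theta}.
Backdoor paths from zeta to lam:
  P1: zeta <- theta -> eta <- gamma -> lam
  P2: zeta <- theta -> eta <- lam
Each backdoor path contains an unconditioned collider, so every path is already blocked with the empty conditioning set:
  P1: blocked at collider eta (neither it nor any descendant is in the conditioning set).
  P2: blocked at collider eta (neither it nor any descendant is in the conditioning set).
The empty set is therefore the unique smallest valid set.

{}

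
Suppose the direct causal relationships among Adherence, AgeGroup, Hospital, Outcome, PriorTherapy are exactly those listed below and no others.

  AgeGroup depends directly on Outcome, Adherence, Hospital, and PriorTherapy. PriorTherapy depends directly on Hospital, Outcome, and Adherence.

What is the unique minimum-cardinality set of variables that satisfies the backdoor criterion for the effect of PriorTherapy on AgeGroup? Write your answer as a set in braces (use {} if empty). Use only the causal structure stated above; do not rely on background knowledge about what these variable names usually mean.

{Adherence, Hospital, Outcome}

Variables eligible for adjustment (non-descendants of PriorTherapy, excluding PriorTherapy and AgeGroup): {Adherence, Hospital, Outcome}.
Backdoor paths from PriorTherapy to AgeGroup:
  P1: PriorTherapy <- Outcome -> AgeGroup
  P2: PriorTherapy <- Hospital -> AgeGroup
  P3: PriorTherapy <- Adherence -> AgeGroup
The empty set is not sufficient: P1 (PriorTherapy <- Outcome -> AgeGroup) has no collider blocking it and no conditioned non-collider, so it is open.
Try {Adherence, Hospital, Outcome}:
  P1: blocked at fork node Outcome ∈ conditioning set.
  P2: blocked at fork node Hospital ∈ conditioning set.
  P3: blocked at fork node Adherence ∈ conditioning set.
{Adherence, Hospital, Outcome} contains no descendant of PriorTherapy and blocks every backdoor path.
Every element of {Adherence, Hospital, Outcome} is needed (dropping Adherence leaves P3 open; dropping Hospital leaves P2 open; dropping Outcome leaves P1 open), so no proper subset is valid.
Among all size-3 subsets of the eligible variables, only {Adherence, Hospital, Outcome} blocks every backdoor path, so it is the unique smallest valid adjustment set.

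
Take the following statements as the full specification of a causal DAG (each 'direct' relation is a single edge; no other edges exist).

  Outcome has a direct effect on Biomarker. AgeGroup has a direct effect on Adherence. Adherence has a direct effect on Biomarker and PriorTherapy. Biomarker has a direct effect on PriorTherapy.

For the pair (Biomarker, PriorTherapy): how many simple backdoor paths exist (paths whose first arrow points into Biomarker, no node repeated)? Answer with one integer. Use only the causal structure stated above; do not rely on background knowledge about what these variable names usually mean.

1

A backdoor path from Biomarker to PriorTherapy is any simple undirected path whose first edge points into Biomarker (i.e. leaves Biomarker via a parent).
Parents of Biomarker: {Adherence, Outcome}.
Enumerating:
  P1: Biomarker <- Adherence -> PriorTherapy
That exhausts the simple backdoor paths. Count: 1.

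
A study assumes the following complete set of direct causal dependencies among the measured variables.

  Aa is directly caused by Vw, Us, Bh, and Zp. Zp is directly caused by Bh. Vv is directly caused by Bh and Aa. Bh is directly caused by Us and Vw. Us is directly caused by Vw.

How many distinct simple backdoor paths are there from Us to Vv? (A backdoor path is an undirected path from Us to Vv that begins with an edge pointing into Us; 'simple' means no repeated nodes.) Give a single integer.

A backdoor path from Us to Vv is any simple undirected path whose first edge points into Us (i.e. leaves Us via a parent).
Parents of Us: {Vw}.
Enumerating:
  P1: Us <- Vw -> Bh -> Zp -> Aa -> Vv
  P2: Us <- Vw -> Bh -> Aa -> Vv
  P3: Us <- Vw -> Bh -> Vv
  P4: Us <- Vw -> Aa <- Bh -> Vv
  P5: Us <- Vw -> Aa <- Zp <- Bh -> Vv
  P6: Us <- Vw -> Aa -> Vv
That exhausts the simple backdoor paths. Count: 6.

6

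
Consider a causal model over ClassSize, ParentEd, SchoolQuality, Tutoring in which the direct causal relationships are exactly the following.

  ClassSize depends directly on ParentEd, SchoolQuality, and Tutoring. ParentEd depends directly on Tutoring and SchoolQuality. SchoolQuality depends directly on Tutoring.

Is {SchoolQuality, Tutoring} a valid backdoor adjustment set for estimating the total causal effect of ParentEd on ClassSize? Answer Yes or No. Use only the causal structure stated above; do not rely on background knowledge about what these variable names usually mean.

Backdoor paths from ParentEd to ClassSize (paths whose first edge points into ParentEd):
  P1: ParentEd <- Tutoring -> SchoolQuality -> ClassSize
  P2: ParentEd <- Tutoring -> ClassSize
  P3: ParentEd <- SchoolQuality <- Tutoring -> ClassSize
  P4: ParentEd <- SchoolQuality -> ClassSize
Condition 1 (no descendant of ParentEd in the set): holds — descendants of ParentEd are {ClassSize}; none are in {SchoolQuality, Tutoring}.
Condition 2 (every backdoor path blocked by {SchoolQuality, Tutoring}):
  P1: blocked at fork node Tutoring ∈ conditioning set.
  P2: blocked at fork node Tutoring ∈ conditioning set.
  P3: blocked at chain node SchoolQuality ∈ conditioning set.
  P4: blocked at fork node SchoolQuality ∈ conditioning set.
{SchoolQuality, Tutoring} satisfies the backdoor criterion.

Yes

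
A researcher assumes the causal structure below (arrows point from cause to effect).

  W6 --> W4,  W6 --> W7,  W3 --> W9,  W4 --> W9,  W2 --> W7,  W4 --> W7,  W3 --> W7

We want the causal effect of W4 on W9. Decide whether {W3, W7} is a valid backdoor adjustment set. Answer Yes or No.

No

Backdoor paths from W4 to W9 (paths whose first edge points into W4):
  P1: W4 <- W6 -> W7 <- W3 -> W9
Condition 1 (no descendant of W4 in the set): FAILS — W7 is a descendant of W4.
Condition 2 (every backdoor path blocked by {W3, W7}):
  P1: blocked at fork node W3 ∈ conditioning set.
{W3, W7} does not satisfy the backdoor criterion.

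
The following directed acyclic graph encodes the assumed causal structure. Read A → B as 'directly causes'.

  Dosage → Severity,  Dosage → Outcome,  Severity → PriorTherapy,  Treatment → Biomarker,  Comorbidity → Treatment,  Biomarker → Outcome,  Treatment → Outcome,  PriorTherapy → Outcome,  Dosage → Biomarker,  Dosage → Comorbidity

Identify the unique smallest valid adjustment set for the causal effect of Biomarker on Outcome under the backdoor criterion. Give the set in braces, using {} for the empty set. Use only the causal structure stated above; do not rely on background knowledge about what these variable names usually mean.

{Dosage, Treatment}

Variables eligible for adjustment (non-descendants of Biomarker, excluding Biomarker and Outcome): {Comorbidity, Dosage, PriorTherapy, Severity, Treatment}.
Backdoor paths from Biomarker to Outcome:
  P1: Biomarker <- Dosage -> Severity -> PriorTherapy -> Outcome
  P2: Biomarker <- Dosage -> Comorbidity -> Treatment -> Outcome
  P3: Biomarker <- Dosage -> Outcome
  P4: Biomarker <- Treatment <- Comorbidity <- Dosage -> Severity -> PriorTherapy -> Outcome
  P5: Biomarker <- Treatment <- Comorbidity <- Dosage -> Outcome
  P6: Biomarker <- Treatment -> Outcome
The empty set is not sufficient: P1 (Biomarker <- Dosage -> Severity -> PriorTherapy -> Outcome) has no collider blocking it and no conditioned non-collider, so it is open.
Try {Dosage, Treatment}:
  P1: blocked at fork node Dosage ∈ conditioning set.
  P2: blocked at fork node Dosage ∈ conditioning set.
  P3: blocked at fork node Dosage ∈ conditioning set.
  P4: blocked at chain node Treatment ∈ conditioning set.
  P5: blocked at chain node Treatment ∈ conditioning set.
  P6: blocked at fork node Treatment ∈ conditioning set.
{Dosage, Treatment} contains no descendant of Biomarker and blocks every backdoor path.
Every element of {Dosage, Treatment} is needed (dropping Dosage leaves P1 open; dropping Treatment leaves P6 open), so no proper subset is valid.
Among all size-2 subsets of the eligible variables, only {Dosage, Treatment} blocks every backdoor path, so it is the unique smallest valid adjustment set.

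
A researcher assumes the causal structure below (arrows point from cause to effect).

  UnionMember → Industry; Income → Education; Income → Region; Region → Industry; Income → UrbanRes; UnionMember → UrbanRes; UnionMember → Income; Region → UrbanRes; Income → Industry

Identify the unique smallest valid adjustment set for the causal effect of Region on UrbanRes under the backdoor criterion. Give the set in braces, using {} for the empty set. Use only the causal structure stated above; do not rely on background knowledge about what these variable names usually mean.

Variables eligible for adjustment (non-descendants of Region, excluding Region and UrbanRes): {Education, Income, UnionMember}.
Backdoor paths from Region to UrbanRes:
  P1: Region <- Income <- UnionMember -> UrbanRes
  P2: Region <- Income -> UrbanRes
  P3: Region <- Income -> Industry <- UnionMember -> UrbanRes
The empty set is not sufficient: P1 (Region <- Income <- UnionMember -> UrbanRes) has no collider blocking it and no conditioned non-collider, so it is open.
Try {Income}:
  P1: blocked at chain node Income ∈ conditioning set.
  P2: blocked at fork node Income ∈ conditioning set.
  P3: blocked at fork node Income ∈ conditioning set.
{Income} contains no descendant of Region and blocks every backdoor path.
No other singleton works — e.g. {UnionMember} leaves P2 open — so {Income} is the unique smallest valid adjustment set.

{Income}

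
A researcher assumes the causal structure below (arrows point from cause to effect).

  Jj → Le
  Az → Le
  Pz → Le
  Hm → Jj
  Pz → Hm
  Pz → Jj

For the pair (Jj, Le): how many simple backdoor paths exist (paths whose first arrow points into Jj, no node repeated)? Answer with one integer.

A backdoor path from Jj to Le is any simple undirected path whose first edge points into Jj (i.e. leaves Jj via a parent).
Parents of Jj: {Hm, Pz}.
Enumerating:
  P1: Jj <- Pz -> Le
  P2: Jj <- Hm <- Pz -> Le
That exhausts the simple backdoor paths. Count: 2.

2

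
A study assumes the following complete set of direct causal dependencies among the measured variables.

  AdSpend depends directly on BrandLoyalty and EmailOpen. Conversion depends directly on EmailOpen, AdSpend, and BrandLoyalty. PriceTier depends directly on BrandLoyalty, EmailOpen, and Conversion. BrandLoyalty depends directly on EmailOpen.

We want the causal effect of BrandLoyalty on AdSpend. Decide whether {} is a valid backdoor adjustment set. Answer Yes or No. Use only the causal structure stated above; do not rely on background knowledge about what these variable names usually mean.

Backdoor paths from BrandLoyalty to AdSpend (paths whose first edge points into BrandLoyalty):
  P1: BrandLoyalty <- EmailOpen -> AdSpend
  P2: BrandLoyalty <- EmailOpen -> Conversion <- AdSpend
  P3: BrandLoyalty <- EmailOpen -> PriceTier <- Conversion <- AdSpend
Condition 1 (no descendant of BrandLoyalty in the set): holds — descendants of BrandLoyalty are {AdSpend, Conversion, PriceTier}; none are in {}.
Condition 2 (every backdoor path blocked by {}):
  P1: open — no interior node is in the conditioning set.
  P2: blocked at collider Conversion (neither it nor any descendant is in the conditioning set).
  P3: blocked at collider PriceTier (neither it nor any descendant is in the conditioning set).
{} does not satisfy the backdoor criterion.

No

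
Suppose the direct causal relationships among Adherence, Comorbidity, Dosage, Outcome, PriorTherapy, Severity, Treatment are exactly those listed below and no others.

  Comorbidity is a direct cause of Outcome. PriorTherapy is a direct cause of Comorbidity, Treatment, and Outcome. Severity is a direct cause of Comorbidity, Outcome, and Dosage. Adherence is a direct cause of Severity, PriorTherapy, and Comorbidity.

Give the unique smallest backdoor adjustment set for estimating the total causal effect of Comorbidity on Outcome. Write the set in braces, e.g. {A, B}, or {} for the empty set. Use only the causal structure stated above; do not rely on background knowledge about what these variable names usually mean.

Variables eligible for adjustment (non-descendants of Comorbidity, excluding Comorbidity and Outcome): {Adherence, Dosage, PriorTherapy, Severity, Treatment}.
Backdoor paths from Comorbidity to Outcome:
  P1: Comorbidity <- Adherence -> Severity -> Outcome
  P2: Comorbidity <- Adherence -> PriorTherapy -> Outcome
  P3: Comorbidity <- Severity <- Adherence -> PriorTherapy -> Outcome
  P4: Comorbidity <- Severity -> Outcome
  P5: Comorbidity <- PriorTherapy <- Adherence -> Severity -> Outcome
  P6: Comorbidity <- PriorTherapy -> Outcome
The empty set is not sufficient: P1 (Comorbidity <- Adherence -> Severity -> Outcome) has no collider blocking it and no conditioned non-collider, so it is open.
Try {PriorTherapy, Severity}:
  P1: blocked at chain node Severity ∈ conditioning set.
  P2: blocked at chain node PriorTherapy ∈ conditioning set.
  P3: blocked at chain node Severity ∈ conditioning set.
  P4: blocked at fork node Severity ∈ conditioning set.
  P5: blocked at chain node PriorTherapy ∈ conditioning set.
  P6: blocked at fork node PriorTherapy ∈ conditioning set.
{PriorTherapy, Severity} contains no descendant of Comorbidity and blocks every backdoor path.
Every element of {PriorTherapy, Severity} is needed (dropping PriorTherapy leaves P2 open; dropping Severity leaves P1 open), so no proper subset is valid.
Among all size-2 subsets of the eligible variables, only {PriorTherapy, Severity} blocks every backdoor path, so it is the unique smallest valid adjustment set.

{PriorTherapy, Severity}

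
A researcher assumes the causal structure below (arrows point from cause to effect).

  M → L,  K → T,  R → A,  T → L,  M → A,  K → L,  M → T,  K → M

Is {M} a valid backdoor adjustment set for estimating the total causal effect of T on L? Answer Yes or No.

No

Backdoor paths from T to L (paths whose first edge points into T):
  P1: T <- K -> M -> L
  P2: T <- K -> L
  P3: T <- M <- K -> L
  P4: T <- M -> L
Condition 1 (no descendant of T in the set): holds — descendants of T are {L}; none are in {M}.
Condition 2 (every backdoor path blocked by {M}):
  P1: blocked at chain node M ∈ conditioning set.
  P2: open — no interior node is in the conditioning set.
  P3: blocked at chain node M ∈ conditioning set.
  P4: blocked at fork node M ∈ conditioning set.
{M} does not satisfy the backdoor criterion.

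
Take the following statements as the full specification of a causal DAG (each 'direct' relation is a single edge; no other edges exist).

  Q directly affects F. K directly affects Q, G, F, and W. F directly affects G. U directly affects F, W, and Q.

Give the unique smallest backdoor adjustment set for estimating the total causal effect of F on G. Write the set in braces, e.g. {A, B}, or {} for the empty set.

Variables eligible for adjustment (non-descendants of F, excluding F and G): {K, Q, U, W}.
Backdoor paths from F to G:
  P1: F <- U -> Q <- K -> G
  P2: F <- U -> W <- K -> G
  P3: F <- K -> G
  P4: F <- Q <- U -> W <- K -> G
  P5: F <- Q <- K -> G
The empty set is not sufficient: P3 (F <- K -> G) has no collider blocking it and no conditioned non-collider, so it is open.
Try {K}:
  P1: blocked at collider Q (neither it nor any descendant is in the conditioning set).
  P2: blocked at collider W (neither it nor any descendant is in the conditioning set).
  P3: blocked at fork node K ∈ conditioning set.
  P4: blocked at collider W (neither it nor any descendant is in the conditioning set).
  P5: blocked at fork node K ∈ conditioning set.
{K} contains no descendant of F and blocks every backdoor path.
No other singleton works — e.g. {U} leaves P3 open — so {K} is the unique smallest valid adjustment set.

{K}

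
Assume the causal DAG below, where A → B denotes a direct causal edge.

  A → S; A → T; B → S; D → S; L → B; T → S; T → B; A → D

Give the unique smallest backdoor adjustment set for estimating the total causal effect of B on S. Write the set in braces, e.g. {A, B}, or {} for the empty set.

{T}

Variables eligible for adjustment (non-descendants of B, excluding B and S): {A, D, L, T}.
Backdoor paths from B to S:
  P1: B <- T <- A -> D -> S
  P2: B <- T <- A -> S
  P3: B <- T -> S
The empty set is not sufficient: P1 (B <- T <- A -> D -> S) has no collider blocking it and no conditioned non-collider, so it is open.
Try {T}:
  P1: blocked at chain node T ∈ conditioning set.
  P2: blocked at chain node T ∈ conditioning set.
  P3: blocked at fork node T ∈ conditioning set.
{T} contains no descendant of B and blocks every backdoor path.
No other singleton works — e.g. {A} leaves P3 open — so {T} is the unique smallest valid adjustment set.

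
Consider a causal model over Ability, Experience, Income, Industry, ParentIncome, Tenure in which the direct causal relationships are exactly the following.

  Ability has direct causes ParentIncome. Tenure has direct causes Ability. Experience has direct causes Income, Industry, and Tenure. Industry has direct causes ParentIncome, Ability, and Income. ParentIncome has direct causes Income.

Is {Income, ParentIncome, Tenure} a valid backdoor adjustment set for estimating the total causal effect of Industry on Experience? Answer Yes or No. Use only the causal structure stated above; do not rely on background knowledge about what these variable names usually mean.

Backdoor paths from Industry to Experience (paths whose first edge points into Industry):
  P1: Industry <- Income -> ParentIncome -> Ability -> Tenure -> Experience
  P2: Industry <- Income -> Experience
  P3: Industry <- ParentIncome <- Income -> Experience
  P4: Industry <- ParentIncome -> Ability -> Tenure -> Experience
  P5: Industry <- Ability <- ParentIncome <- Income -> Experience
  P6: Industry <- Ability -> Tenure -> Experience
Condition 1 (no descendant of Industry in the set): holds — descendants of Industry are {Experience}; none are in {Income, ParentIncome, Tenure}.
Condition 2 (every backdoor path blocked by {Income, ParentIncome, Tenure}):
  P1: blocked at fork node Income ∈ conditioning set.
  P2: blocked at fork node Income ∈ conditioning set.
  P3: blocked at chain node ParentIncome ∈ conditioning set.
  P4: blocked at fork node ParentIncome ∈ conditioning set.
  P5: blocked at chain node ParentIncome ∈ conditioning set.
  P6: blocked at chain node Tenure ∈ conditioning set.
{Income, ParentIncome, Tenure} satisfies the backdoor criterion.

Yes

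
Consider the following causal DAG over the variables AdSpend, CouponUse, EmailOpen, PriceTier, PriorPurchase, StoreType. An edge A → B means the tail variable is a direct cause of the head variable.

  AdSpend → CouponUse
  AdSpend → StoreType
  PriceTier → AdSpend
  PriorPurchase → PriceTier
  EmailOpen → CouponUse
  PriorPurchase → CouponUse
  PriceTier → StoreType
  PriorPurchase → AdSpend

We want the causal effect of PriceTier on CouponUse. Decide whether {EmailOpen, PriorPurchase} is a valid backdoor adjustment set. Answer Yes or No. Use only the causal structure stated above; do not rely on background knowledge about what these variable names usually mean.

Backdoor paths from PriceTier to CouponUse (paths whose first edge points into PriceTier):
  P1: PriceTier <- PriorPurchase -> AdSpend -> CouponUse
  P2: PriceTier <- PriorPurchase -> CouponUse
Condition 1 (no descendant of PriceTier in the set): holds — descendants of PriceTier are {AdSpend, CouponUse, StoreType}; none are in {EmailOpen, PriorPurchase}.
Condition 2 (every backdoor path blocked by {EmailOpen, PriorPurchase}):
  P1: blocked at fork node PriorPurchase ∈ conditioning set.
  P2: blocked at fork node PriorPurchase ∈ conditioning set.
{EmailOpen, PriorPurchase} satisfies the backdoor criterion.

Yes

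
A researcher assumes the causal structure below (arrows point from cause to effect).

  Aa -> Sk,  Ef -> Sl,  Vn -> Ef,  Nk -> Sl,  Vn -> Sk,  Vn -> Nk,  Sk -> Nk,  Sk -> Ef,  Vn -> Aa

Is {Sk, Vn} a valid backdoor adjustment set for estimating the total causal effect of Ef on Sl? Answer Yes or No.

Yes

Backdoor paths from Ef to Sl (paths whose first edge points into Ef):
  P1: Ef <- Vn -> Aa -> Sk -> Nk -> Sl
  P2: Ef <- Vn -> Sk -> Nk -> Sl
  P3: Ef <- Vn -> Nk -> Sl
  P4: Ef <- Sk <- Vn -> Nk -> Sl
  P5: Ef <- Sk <- Aa <- Vn -> Nk -> Sl
  P6: Ef <- Sk -> Nk -> Sl
Condition 1 (no descendant of Ef in the set): holds — descendants of Ef are {Sl}; none are in {Sk, Vn}.
Condition 2 (every backdoor path blocked by {Sk, Vn}):
  P1: blocked at fork node Vn ∈ conditioning set.
  P2: blocked at fork node Vn ∈ conditioning set.
  P3: blocked at fork node Vn ∈ conditioning set.
  P4: blocked at chain node Sk ∈ conditioning set.
  P5: blocked at chain node Sk ∈ conditioning set.
  P6: blocked at fork node Sk ∈ conditioning set.
{Sk, Vn} satisfies the backdoor criterion.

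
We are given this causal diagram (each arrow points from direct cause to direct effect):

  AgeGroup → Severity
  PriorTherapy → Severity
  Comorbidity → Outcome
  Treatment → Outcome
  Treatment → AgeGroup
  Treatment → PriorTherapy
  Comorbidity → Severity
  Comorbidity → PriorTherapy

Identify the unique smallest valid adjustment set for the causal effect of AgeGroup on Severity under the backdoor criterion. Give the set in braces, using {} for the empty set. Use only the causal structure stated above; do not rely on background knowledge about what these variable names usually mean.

Variables eligible for adjustment (non-descendants of AgeGroup, excluding AgeGroup and Severity): {Comorbidity, Outcome, PriorTherapy, Treatment}.
Backdoor paths from AgeGroup to Severity:
  P1: AgeGroup <- Treatment -> PriorTherapy <- Comorbidity -> Severity
  P2: AgeGroup <- Treatment -> PriorTherapy -> Severity
  P3: AgeGroup <- Treatment -> Outcome <- Comorbidity -> PriorTherapy -> Severity
  P4: AgeGroup <- Treatment -> Outcome <- Comorbidity -> Severity
The empty set is not sufficient: P2 (AgeGroup <- Treatment -> PriorTherapy -> Severity) has no collider blocking it and no conditioned non-collider, so it is open.
Try {Treatment}:
  P1: blocked at fork node Treatment ∈ conditioning set.
  P2: blocked at fork node Treatment ∈ conditioning set.
  P3: blocked at fork node Treatment ∈ conditioning set.
  P4: blocked at fork node Treatment ∈ conditioning set.
{Treatment} contains no descendant of AgeGroup and blocks every backdoor path.
No other singleton works — e.g. {Comorbidity} leaves P2 open — so {Treatment} is the unique smallest valid adjustment set.

{Treatment}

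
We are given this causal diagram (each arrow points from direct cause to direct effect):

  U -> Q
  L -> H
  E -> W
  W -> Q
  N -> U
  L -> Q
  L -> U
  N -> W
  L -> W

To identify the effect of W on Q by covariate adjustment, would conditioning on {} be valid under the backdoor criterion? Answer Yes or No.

No

Backdoor paths from W to Q (paths whose first edge points into W):
  P1: W <- L -> U -> Q
  P2: W <- L -> Q
  P3: W <- N -> U <- L -> Q
  P4: W <- N -> U -> Q
Condition 1 (no descendant of W in the set): holds — descendants of W are {Q}; none are in {}.
Condition 2 (every backdoor path blocked by {}):
  P1: open — no interior node is in the conditioning set.
  P2: open — no interior node is in the conditioning set.
  P3: blocked at collider U (neither it nor any descendant is in the conditioning set).
  P4: open — no interior node is in the conditioning set.
{} does not satisfy the backdoor criterion.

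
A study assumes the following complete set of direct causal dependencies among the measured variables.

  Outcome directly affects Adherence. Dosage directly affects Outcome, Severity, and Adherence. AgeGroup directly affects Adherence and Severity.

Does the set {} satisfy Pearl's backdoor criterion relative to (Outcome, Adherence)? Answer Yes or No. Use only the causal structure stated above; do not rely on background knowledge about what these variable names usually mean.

No

Backdoor paths from Outcome to Adherence (paths whose first edge points into Outcome):
  P1: Outcome <- Dosage -> Adherence
  P2: Outcome <- Dosage -> Severity <- AgeGroup -> Adherence
Condition 1 (no descendant of Outcome in the set): holds — descendants of Outcome are {Adherence}; none are in {}.
Condition 2 (every backdoor path blocked by {}):
  P1: open — no interior node is in the conditioning set.
  P2: blocked at collider Severity (neither it nor any descendant is in the conditioning set).
{} does not satisfy the backdoor criterion.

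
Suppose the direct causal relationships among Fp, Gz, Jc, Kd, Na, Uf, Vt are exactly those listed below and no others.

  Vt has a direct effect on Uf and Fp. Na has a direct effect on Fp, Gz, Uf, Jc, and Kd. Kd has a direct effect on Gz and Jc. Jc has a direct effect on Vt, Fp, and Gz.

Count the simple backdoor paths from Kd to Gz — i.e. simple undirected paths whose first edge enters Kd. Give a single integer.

6

A backdoor path from Kd to Gz is any simple undirected path whose first edge points into Kd (i.e. leaves Kd via a parent).
Parents of Kd: {Na}.
Enumerating:
  P1: Kd <- Na -> Jc -> Gz
  P2: Kd <- Na -> Gz
  P3: Kd <- Na -> Fp <- Jc -> Gz
  P4: Kd <- Na -> Fp <- Vt <- Jc -> Gz
  P5: Kd <- Na -> Uf <- Vt <- Jc -> Gz
  P6: Kd <- Na -> Uf <- Vt -> Fp <- Jc -> Gz
That exhausts the simple backdoor paths. Count: 6.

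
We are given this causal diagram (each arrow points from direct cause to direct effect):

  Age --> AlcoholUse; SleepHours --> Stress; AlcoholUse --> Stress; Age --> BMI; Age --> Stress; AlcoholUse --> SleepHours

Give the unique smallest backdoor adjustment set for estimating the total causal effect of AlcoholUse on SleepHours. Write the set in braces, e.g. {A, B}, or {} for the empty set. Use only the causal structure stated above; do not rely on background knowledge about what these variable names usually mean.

{}

Variables eligible for adjustment (non-descendants of AlcoholUse, excluding AlcoholUse and SleepHours): {Age, BMI}.
Backdoor paths from AlcoholUse to SleepHours:
  P1: AlcoholUse <- Age -> Stress <- SleepHours
Each backdoor path contains an unconditioned collider, so every path is already blocked with the empty conditioning set:
  P1: blocked at collider Stress (neither it nor any descendant is in the conditioning set).
The empty set is therefore the unique smallest valid set.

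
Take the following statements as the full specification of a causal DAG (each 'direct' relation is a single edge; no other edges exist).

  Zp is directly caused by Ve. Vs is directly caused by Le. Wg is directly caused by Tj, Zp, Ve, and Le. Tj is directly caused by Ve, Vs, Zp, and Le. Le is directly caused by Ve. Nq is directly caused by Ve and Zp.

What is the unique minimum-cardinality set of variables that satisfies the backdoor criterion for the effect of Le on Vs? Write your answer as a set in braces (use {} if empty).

{}

Variables eligible for adjustment (non-descendants of Le, excluding Le and Vs): {Nq, Ve, Zp}.
Backdoor paths from Le to Vs:
  P1: Le <- Ve -> Zp -> Tj <- Vs
  P2: Le <- Ve -> Zp -> Wg <- Tj <- Vs
  P3: Le <- Ve -> Tj <- Vs
  P4: Le <- Ve -> Nq <- Zp -> Tj <- Vs
  P5: Le <- Ve -> Nq <- Zp -> Wg <- Tj <- Vs
  P6: Le <- Ve -> Wg <- Zp -> Tj <- Vs
  P7: Le <- Ve -> Wg <- Tj <- Vs
Each backdoor path contains an unconditioned collider, so every path is already blocked with the empty conditioning set:
  P1: blocked at collider Tj (neither it nor any descendant is in the conditioning set).
  P2: blocked at collider Wg (neither it nor any descendant is in the conditioning set).
  P3: blocked at collider Tj (neither it nor any descendant is in the conditioning set).
  P4: blocked at collider Nq (neither it nor any descendant is in the conditioning set).
  P5: blocked at collider Nq (neither it nor any descendant is in the conditioning set).
  P6: blocked at collider Wg (neither it nor any descendant is in the conditioning set).
  P7: blocked at collider Wg (neither it nor any descendant is in the conditioning set).
The empty set is therefore the unique smallest valid set.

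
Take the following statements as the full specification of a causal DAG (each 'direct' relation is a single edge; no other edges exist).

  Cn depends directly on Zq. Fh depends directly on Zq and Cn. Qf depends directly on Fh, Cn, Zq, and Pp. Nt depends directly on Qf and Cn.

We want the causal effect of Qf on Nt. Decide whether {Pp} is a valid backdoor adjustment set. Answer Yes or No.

No

Backdoor paths from Qf to Nt (paths whose first edge points into Qf):
  P1: Qf <- Zq -> Cn -> Nt
  P2: Qf <- Zq -> Fh <- Cn -> Nt
  P3: Qf <- Cn -> Nt
  P4: Qf <- Fh <- Zq -> Cn -> Nt
  P5: Qf <- Fh <- Cn -> Nt
Condition 1 (no descendant of Qf in the set): holds — descendants of Qf are {Nt}; none are in {Pp}.
Condition 2 (every backdoor path blocked by {Pp}):
  P1: open — no interior node is in the conditioning set.
  P2: blocked at collider Fh (neither it nor any descendant is in the conditioning set).
  P3: open — no interior node is in the conditioning set.
  P4: open — no interior node is in the conditioning set.
  P5: open — no interior node is in the conditioning set.
{Pp} does not satisfy the backdoor criterion.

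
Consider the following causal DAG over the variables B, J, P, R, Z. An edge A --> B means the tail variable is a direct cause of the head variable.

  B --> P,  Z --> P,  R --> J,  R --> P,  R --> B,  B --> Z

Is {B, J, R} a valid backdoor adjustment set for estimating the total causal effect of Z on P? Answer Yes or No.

Backdoor paths from Z to P (paths whose first edge points into Z):
  P1: Z <- B <- R -> P
  P2: Z <- B -> P
Condition 1 (no descendant of Z in the set): holds — descendants of Z are {P}; none are in {B, J, R}.
Condition 2 (every backdoor path blocked by {B, J, R}):
  P1: blocked at chain node B ∈ conditioning set.
  P2: blocked at fork node B ∈ conditioning set.
{B, J, R} satisfies the backdoor criterion.

Yes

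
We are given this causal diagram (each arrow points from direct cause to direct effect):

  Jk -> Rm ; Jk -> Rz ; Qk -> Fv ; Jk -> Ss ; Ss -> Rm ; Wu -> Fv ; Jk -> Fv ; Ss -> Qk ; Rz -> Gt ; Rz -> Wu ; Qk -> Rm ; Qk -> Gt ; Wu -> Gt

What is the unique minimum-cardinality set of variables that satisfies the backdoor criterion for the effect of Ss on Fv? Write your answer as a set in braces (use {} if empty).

{Jk}

Variables eligible for adjustment (non-descendants of Ss, excluding Ss and Fv): {Jk, Rz, Wu}.
Backdoor paths from Ss to Fv:
  P1: Ss <- Jk -> Rz -> Wu -> Gt <- Qk -> Fv
  P2: Ss <- Jk -> Rz -> Wu -> Fv
  P3: Ss <- Jk -> Rz -> Gt <- Qk -> Fv
  P4: Ss <- Jk -> Rz -> Gt <- Wu -> Fv
  P5: Ss <- Jk -> Rm <- Qk -> Gt <- Rz -> Wu -> Fv
  P6: Ss <- Jk -> Rm <- Qk -> Gt <- Wu -> Fv
  P7: Ss <- Jk -> Rm <- Qk -> Fv
  P8: Ss <- Jk -> Fv
The empty set is not sufficient: P2 (Ss <- Jk -> Rz -> Wu -> Fv) has no collider blocking it and no conditioned non-collider, so it is open.
Try {Jk}:
  P1: blocked at fork node Jk ∈ conditioning set.
  P2: blocked at fork node Jk ∈ conditioning set.
  P3: blocked at fork node Jk ∈ conditioning set.
  P4: blocked at fork node Jk ∈ conditioning set.
  P5: blocked at fork node Jk ∈ conditioning set.
  P6: blocked at fork node Jk ∈ conditioning set.
  P7: blocked at fork node Jk ∈ conditioning set.
  P8: blocked at fork node Jk ∈ conditioning set.
{Jk} contains no descendant of Ss and blocks every backdoor path.
No other singleton works — e.g. {Rz} leaves P8 open — so {Jk} is the unique smallest valid adjustment set.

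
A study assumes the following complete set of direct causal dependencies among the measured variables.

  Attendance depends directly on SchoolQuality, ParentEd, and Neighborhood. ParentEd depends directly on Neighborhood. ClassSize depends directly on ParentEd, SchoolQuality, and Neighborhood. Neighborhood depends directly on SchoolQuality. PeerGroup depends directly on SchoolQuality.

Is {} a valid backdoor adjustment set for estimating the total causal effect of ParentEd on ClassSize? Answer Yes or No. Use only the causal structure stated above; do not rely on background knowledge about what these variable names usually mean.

Backdoor paths from ParentEd to ClassSize (paths whose first edge points into ParentEd):
  P1: ParentEd <- Neighborhood <- SchoolQuality -> ClassSize
  P2: ParentEd <- Neighborhood -> Attendance <- SchoolQuality -> ClassSize
  P3: ParentEd <- Neighborhood -> ClassSize
Condition 1 (no descendant of ParentEd in the set): holds — descendants of ParentEd are {Attendance, ClassSize}; none are in {}.
Condition 2 (every backdoor path blocked by {}):
  P1: open — no interior node is in the conditioning set.
  P2: blocked at collider Attendance (neither it nor any descendant is in the conditioning set).
  P3: open — no interior node is in the conditioning set.
{} does not satisfy the backdoor criterion.

No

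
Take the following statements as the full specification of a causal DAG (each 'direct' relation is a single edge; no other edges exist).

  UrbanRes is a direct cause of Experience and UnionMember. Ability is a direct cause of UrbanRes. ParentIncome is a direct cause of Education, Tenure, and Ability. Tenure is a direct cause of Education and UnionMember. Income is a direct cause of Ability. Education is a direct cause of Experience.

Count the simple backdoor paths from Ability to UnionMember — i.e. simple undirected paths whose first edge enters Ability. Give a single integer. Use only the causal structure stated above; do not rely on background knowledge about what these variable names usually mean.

4

A backdoor path from Ability to UnionMember is any simple undirected path whose first edge points into Ability (i.e. leaves Ability via a parent).
Parents of Ability: {Income, ParentIncome}.
Enumerating:
  P1: Ability <- ParentIncome -> Tenure -> Education -> Experience <- UrbanRes -> UnionMember
  P2: Ability <- ParentIncome -> Tenure -> UnionMember
  P3: Ability <- ParentIncome -> Education <- Tenure -> UnionMember
  P4: Ability <- ParentIncome -> Education -> Experience <- UrbanRes -> UnionMember
That exhausts the simple backdoor paths. Count: 4.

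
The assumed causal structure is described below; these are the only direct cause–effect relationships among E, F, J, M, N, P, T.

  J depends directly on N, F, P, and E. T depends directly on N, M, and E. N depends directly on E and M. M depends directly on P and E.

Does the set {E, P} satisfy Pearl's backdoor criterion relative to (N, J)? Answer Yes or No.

Yes

Backdoor paths from N to J (paths whose first edge points into N):
  P1: N <- E -> M <- P -> J
  P2: N <- E -> T <- M <- P -> J
  P3: N <- E -> J
  P4: N <- M <- E -> J
  P5: N <- M <- P -> J
  P6: N <- M -> T <- E -> J
Condition 1 (no descendant of N in the set): holds — descendants of N are {J, T}; none are in {E, P}.
Condition 2 (every backdoor path blocked by {E, P}):
  P1: blocked at fork node E ∈ conditioning set.
  P2: blocked at fork node E ∈ conditioning set.
  P3: blocked at fork node E ∈ conditioning set.
  P4: blocked at fork node E ∈ conditioning set.
  P5: blocked at fork node P ∈ conditioning set.
  P6: blocked at collider T (neither it nor any descendant is in the conditioning set).
{E, P} satisfies the backdoor criterion.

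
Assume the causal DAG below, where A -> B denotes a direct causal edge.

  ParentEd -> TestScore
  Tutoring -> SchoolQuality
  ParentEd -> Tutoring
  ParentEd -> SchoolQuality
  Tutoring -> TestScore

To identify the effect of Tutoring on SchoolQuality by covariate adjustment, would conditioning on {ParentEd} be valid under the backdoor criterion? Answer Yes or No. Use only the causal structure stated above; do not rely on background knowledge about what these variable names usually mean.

Yes

Backdoor paths from Tutoring to SchoolQuality (paths whose first edge points into Tutoring):
  P1: Tutoring <- ParentEd -> SchoolQuality
Condition 1 (no descendant of Tutoring in the set): holds — descendants of Tutoring are {SchoolQuality, TestScore}; none are in {ParentEd}.
Condition 2 (every backdoor path blocked by {ParentEd}):
  P1: blocked at fork node ParentEd ∈ conditioning set.
{ParentEd} satisfies the backdoor criterion.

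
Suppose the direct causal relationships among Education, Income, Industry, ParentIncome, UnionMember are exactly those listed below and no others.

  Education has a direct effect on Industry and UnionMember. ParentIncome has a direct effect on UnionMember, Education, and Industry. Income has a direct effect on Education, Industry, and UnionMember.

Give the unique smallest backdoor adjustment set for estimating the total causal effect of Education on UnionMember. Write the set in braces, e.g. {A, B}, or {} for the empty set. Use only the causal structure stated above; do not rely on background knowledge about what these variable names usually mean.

Variables eligible for adjustment (non-descendants of Education, excluding Education and UnionMember): {Income, ParentIncome}.
Backdoor paths from Education to UnionMember:
  P1: Education <- Income -> Industry <- ParentIncome -> UnionMember
  P2: Education <- Income -> UnionMember
  P3: Education <- ParentIncome -> Industry <- Income -> UnionMember
  P4: Education <- ParentIncome -> UnionMember
The empty set is not sufficient: P2 (Education <- Income -> UnionMember) has no collider blocking it and no conditioned non-collider, so it is open.
Try {Income, ParentIncome}:
  P1: blocked at fork node Income ∈ conditioning set.
  P2: blocked at fork node Income ∈ conditioning set.
  P3: blocked at fork node ParentIncome ∈ conditioning set.
  P4: blocked at fork node ParentIncome ∈ conditioning set.
{Income, ParentIncome} contains no descendant of Education and blocks every backdoor path.
Every element of {Income, ParentIncome} is needed (dropping Income leaves P2 open; dropping ParentIncome leaves P4 open), so no proper subset is valid.
Among all size-2 subsets of the eligible variables, only {Income, ParentIncome} blocks every backdoor path, so it is the unique smallest valid adjustment set.

{Income, ParentIncome}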